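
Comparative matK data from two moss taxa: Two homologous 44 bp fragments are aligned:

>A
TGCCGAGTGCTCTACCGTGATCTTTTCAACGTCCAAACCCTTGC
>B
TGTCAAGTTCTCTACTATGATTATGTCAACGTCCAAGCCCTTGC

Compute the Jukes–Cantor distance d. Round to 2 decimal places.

The sequences differ at 9 of 44 sites (3, 5, 9, 16, 17, 22, 23, 25, 37), so p = 9/44 ≈ 0.204545.
d = −(3/4) ln(1 − 4p/3) = −0.75 ln(1 − 0.272727) = −0.75 ln(0.727273)
  = −0.75 × (-0.318453) = 0.238840 substitutions/site.

0.24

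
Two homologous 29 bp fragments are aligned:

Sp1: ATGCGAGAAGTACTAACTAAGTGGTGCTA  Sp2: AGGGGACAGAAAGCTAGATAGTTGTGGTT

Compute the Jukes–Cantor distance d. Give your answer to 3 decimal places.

The sequences differ at 15 of 29 sites, so p = 15/29 ≈ 0.517241.
d = −(3/4) ln(1 − 4p/3) = −0.75 ln(1 − 0.689655) = −0.75 ln(0.310345)
  = −0.75 × (-1.170071) = 0.877553 substitutions/site.

0.878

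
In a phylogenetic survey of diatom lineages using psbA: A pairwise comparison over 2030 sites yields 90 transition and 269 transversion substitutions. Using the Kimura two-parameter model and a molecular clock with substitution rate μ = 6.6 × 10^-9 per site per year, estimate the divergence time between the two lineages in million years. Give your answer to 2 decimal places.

P = 90/2030 ≈ 0.044335 and Q = 269/2030 ≈ 0.132512.
Under the Kimura two-parameter model, d = −½ ln(1 − 2P − Q) − ¼ ln(1 − 2Q).
1 − 2P − Q = 0.778818, giving −½ ln(0.778818) = 0.124989.
1 − 2Q = 0.734976, giving −¼ ln(0.734976) = 0.076979.
d = 0.124989 + 0.076979 = 0.201968.
Under a molecular clock d = 2μt, so t = d/(2μ) = 0.201968 / (2 × 6.6 × 10^-9) = 15.30 million years.

15.30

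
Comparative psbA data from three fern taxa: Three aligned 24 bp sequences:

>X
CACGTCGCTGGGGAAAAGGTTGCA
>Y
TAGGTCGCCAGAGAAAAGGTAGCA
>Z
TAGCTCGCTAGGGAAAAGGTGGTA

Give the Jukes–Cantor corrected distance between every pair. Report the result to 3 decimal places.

d(X,Y) = 0.304, d(X,Z) = 0.304, d(Y,Z) = 0.244

X–Y: 6/24 sites differ → p = 0.25, d = −0.75 ln(1 − 0.333333) = 0.304098 ≈ 0.304.
X–Z: 6/24 sites differ → p = 0.25, d = −0.75 ln(1 − 0.333333) = 0.304098 ≈ 0.304.
Y–Z: 5/24 sites differ → p ≈ 0.208333, d = −0.75 ln(1 − 0.277777) = 0.244066 ≈ 0.244.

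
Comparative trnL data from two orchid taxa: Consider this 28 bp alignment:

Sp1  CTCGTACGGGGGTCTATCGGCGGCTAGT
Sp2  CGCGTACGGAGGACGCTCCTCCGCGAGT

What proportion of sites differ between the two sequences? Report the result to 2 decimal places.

The sequences differ at 9 of 28 positions (sites 2, 10, 13, 15, 16, 19, 20, 22, 25).
p = 9/28 = 0.321428… ≈ 0.32 (to 2 d.p.).

0.32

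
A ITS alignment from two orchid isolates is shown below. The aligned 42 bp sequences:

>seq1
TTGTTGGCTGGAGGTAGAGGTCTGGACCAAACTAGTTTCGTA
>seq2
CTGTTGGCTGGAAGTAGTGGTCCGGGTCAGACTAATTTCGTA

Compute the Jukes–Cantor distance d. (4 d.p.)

The sequences differ at 8 of 42 sites (1, 13, 18, 23, 26, 27, 30, 35), so p = 8/42 ≈ 0.190476.
d = −(3/4) ln(1 − 4p/3) = −0.75 ln(1 − 0.253968) = −0.75 ln(0.746032)
  = −0.75 × (-0.292987) = 0.219740 substitutions/site.

0.2197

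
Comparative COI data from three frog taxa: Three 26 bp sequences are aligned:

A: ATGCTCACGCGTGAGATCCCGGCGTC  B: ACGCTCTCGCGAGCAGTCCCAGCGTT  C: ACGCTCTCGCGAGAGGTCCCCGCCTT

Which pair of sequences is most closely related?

B and C

A–B: 8/26 differ, p = 0.308, d = 0.396.
A–C: 7/26 differ, p = 0.269, d = 0.334.
B–C: 4/26 differ, p = 0.154, d = 0.172.
The smallest distance is between B and C.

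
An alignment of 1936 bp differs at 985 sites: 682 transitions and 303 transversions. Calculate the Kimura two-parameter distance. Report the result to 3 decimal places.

1.081

P = 682/1936 ≈ 0.352273 and Q = 303/1936 ≈ 0.156508.
Under the Kimura two-parameter model, d = −½ ln(1 − 2P − Q) − ¼ ln(1 − 2Q).
1 − 2P − Q = 0.138946, giving −½ ln(0.138946) = 0.986835.
1 − 2Q = 0.686984, giving −¼ ln(0.686984) = 0.093861.
d = 0.986835 + 0.093861 = 1.080696.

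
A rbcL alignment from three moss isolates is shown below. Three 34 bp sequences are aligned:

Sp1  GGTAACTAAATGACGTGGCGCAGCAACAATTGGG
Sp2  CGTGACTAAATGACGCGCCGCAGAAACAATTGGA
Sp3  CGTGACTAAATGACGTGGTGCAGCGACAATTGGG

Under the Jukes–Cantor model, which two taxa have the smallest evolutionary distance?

Sp1 and Sp3

Sp1–Sp2: 6/34 differ, p = 0.176, d = 0.201.
Sp1–Sp3: 4/34 differ, p = 0.118, d = 0.128.
Sp2–Sp3: 6/34 differ, p = 0.176, d = 0.201.
The smallest distance is between Sp1 and Sp3.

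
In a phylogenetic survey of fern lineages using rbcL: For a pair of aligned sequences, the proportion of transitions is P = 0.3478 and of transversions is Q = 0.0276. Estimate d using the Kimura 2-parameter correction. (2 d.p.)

0.66

Under the Kimura two-parameter model, d = −½ ln(1 − 2P − Q) − ¼ ln(1 − 2Q).
1 − 2P − Q = 0.2768, giving −½ ln(0.2768) = 0.642230.
1 − 2Q = 0.9448, giving −¼ ln(0.9448) = 0.014196.
d = 0.642230 + 0.014196 = 0.656426.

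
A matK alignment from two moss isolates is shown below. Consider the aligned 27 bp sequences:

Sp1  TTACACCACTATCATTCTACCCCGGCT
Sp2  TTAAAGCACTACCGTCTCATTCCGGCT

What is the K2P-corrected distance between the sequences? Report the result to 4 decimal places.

Of 27 sites, 7 differences are transitions and 2 are transversions, so P = 7/27 ≈ 0.259259 and Q = 2/27 ≈ 0.074074.
Under the Kimura two-parameter model, d = −½ ln(1 − 2P − Q) − ¼ ln(1 − 2Q).
1 − 2P − Q = 0.407408, giving −½ ln(0.407408) = 0.448970.
1 − 2Q = 0.851852, giving −¼ ln(0.851852) = 0.040086.
d = 0.448970 + 0.040086 = 0.489056.

0.4891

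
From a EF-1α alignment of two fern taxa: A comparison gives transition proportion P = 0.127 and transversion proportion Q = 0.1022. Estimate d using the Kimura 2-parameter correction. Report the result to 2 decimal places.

Under the Kimura two-parameter model, d = −½ ln(1 − 2P − Q) − ¼ ln(1 − 2Q).
1 − 2P − Q = 0.6438, giving −½ ln(0.6438) = 0.220184.
1 − 2Q = 0.7956, giving −¼ ln(0.7956) = 0.057165.
d = 0.220184 + 0.057165 = 0.277349.

0.28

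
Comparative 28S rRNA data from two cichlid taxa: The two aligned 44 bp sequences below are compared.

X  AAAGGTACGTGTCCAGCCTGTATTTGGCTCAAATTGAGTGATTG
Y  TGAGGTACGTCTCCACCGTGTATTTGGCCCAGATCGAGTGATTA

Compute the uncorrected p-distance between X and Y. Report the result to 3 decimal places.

0.205

The sequences differ at 9 of 44 positions (sites 1, 2, 11, 16, 18, 29, 32, 35, 44).
p = 9/44 = 0.204545… ≈ 0.205 (to 3 d.p.).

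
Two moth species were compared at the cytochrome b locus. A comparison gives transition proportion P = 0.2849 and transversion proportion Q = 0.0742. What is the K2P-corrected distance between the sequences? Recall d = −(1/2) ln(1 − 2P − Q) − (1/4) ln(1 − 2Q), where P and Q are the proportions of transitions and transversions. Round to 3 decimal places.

Under the Kimura two-parameter model, d = −½ ln(1 − 2P − Q) − ¼ ln(1 − 2Q).
1 − 2P − Q = 0.356, giving −½ ln(0.356) = 0.516412.
1 − 2Q = 0.8516, giving −¼ ln(0.8516) = 0.040160.
d = 0.516412 + 0.040160 = 0.556572.

0.557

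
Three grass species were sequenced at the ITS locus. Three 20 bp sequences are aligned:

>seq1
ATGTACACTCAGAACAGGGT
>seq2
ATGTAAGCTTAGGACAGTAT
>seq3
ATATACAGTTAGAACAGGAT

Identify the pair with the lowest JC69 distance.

seq1 and seq3

seq1–seq2: 6/20 differ, p = 0.300, d = 0.383.
seq1–seq3: 4/20 differ, p = 0.200, d = 0.233.
seq2–seq3: 6/20 differ, p = 0.300, d = 0.383.
The smallest distance is between seq1 and seq3.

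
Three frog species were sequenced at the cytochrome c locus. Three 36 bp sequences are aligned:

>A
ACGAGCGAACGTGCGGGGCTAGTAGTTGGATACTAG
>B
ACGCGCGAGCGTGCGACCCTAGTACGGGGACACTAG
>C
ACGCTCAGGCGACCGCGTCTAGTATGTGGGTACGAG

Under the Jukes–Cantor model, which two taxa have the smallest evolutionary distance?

A–B: 9/36 differ, p = 0.250, d = 0.304.
A–C: 13/36 differ, p = 0.361, d = 0.493.
B–C: 13/36 differ, p = 0.361, d = 0.493.
The smallest distance is between A and B.

A and B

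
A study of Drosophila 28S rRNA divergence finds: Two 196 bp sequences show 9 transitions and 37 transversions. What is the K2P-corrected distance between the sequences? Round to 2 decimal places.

P = 9/196 ≈ 0.045918 and Q = 37/196 ≈ 0.188776.
Under the Kimura two-parameter model, d = −½ ln(1 − 2P − Q) − ¼ ln(1 − 2Q).
1 − 2P − Q = 0.719388, giving −½ ln(0.719388) = 0.164677.
1 − 2Q = 0.622448, giving −¼ ln(0.622448) = 0.118524.
d = 0.164677 + 0.118524 = 0.283201.

0.28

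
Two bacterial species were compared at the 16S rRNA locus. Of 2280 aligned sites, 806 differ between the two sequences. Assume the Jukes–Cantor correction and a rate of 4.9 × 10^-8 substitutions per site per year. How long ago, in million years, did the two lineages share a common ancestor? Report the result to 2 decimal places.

4.88

p = 806/2280 ≈ 0.353509.
d = −(3/4) ln(1 − 4p/3) = −0.75 ln(1 − 0.471345) = −0.75 ln(0.528655)
  = −0.75 × (-0.637419) = 0.478064 substitutions/site.
Under a molecular clock d = 2μt, so t = d/(2μ) = 0.478064 / (2 × 4.9 × 10^-8) = 4.88 million years.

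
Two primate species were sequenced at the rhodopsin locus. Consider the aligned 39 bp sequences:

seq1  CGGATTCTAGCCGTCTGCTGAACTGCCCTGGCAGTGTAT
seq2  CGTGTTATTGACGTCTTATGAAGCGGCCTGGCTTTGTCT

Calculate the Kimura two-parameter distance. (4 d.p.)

0.4503

Of 39 sites, 2 differences are transitions and 11 are transversions, so P = 2/39 ≈ 0.051282 and Q = 11/39 ≈ 0.282051.
Under the Kimura two-parameter model, d = −½ ln(1 − 2P − Q) − ¼ ln(1 − 2Q).
1 − 2P − Q = 0.615385, giving −½ ln(0.615385) = 0.242754.
1 − 2Q = 0.435898, giving −¼ ln(0.435898) = 0.207587.
d = 0.242754 + 0.207587 = 0.450341.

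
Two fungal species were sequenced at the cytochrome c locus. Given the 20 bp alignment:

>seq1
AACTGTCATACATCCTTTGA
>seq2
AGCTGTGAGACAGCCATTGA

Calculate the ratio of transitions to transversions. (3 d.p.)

0.250

Transitions are A↔G and C↔T; transversions are all other mismatches.
Transitions: 1. Transversions: 4.
R = 1/4 = 0.250.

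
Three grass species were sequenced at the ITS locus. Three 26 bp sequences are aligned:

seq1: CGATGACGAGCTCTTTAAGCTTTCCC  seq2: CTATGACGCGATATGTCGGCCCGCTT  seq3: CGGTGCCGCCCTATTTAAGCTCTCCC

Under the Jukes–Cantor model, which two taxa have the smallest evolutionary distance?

seq1 and seq3

seq1–seq2: 12/26 differ, p = 0.462, d = 0.717.
seq1–seq3: 6/26 differ, p = 0.231, d = 0.276.
seq2–seq3: 12/26 differ, p = 0.462, d = 0.717.
The smallest distance is between seq1 and seq3.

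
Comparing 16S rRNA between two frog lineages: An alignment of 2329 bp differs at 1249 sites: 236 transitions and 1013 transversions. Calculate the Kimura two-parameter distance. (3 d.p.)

P = 236/2329 ≈ 0.101331 and Q = 1013/2329 ≈ 0.434951.
Under the Kimura two-parameter model, d = −½ ln(1 − 2P − Q) − ¼ ln(1 − 2Q).
1 − 2P − Q = 0.362387, giving −½ ln(0.362387) = 0.507521.
1 − 2Q = 0.130098, giving −¼ ln(0.130098) = 0.509867.
d = 0.507521 + 0.509867 = 1.017388.

1.017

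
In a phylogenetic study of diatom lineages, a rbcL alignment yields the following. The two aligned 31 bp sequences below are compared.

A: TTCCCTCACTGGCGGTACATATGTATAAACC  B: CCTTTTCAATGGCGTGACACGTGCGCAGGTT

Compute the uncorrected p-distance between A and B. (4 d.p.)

The sequences differ at 17 of 31 positions.
p = 17/31 = 0.548387… ≈ 0.5484 (to 4 d.p.).

0.5484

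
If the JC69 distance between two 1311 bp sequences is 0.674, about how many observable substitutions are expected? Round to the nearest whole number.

Invert JC69: p = (3/4)(1 − e^(−4d/3)) = 0.75 × (1 − e^(-0.898667)) = 0.75 × (1 − 0.407112) = 0.444666.
Expected differing sites = pL ≈ 0.444666 × 1311 = 582.957126 ≈ 583.

583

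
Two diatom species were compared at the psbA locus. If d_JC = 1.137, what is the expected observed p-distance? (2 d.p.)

0.59

p = (3/4)(1 − e^(−4d/3)) = 0.75 × (1 − e^(-1.516)) = 0.75 × (1 − 0.219588) = 0.585309.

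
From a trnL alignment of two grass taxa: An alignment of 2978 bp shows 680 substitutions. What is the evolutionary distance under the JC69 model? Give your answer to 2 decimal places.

p = 680/2978 ≈ 0.228341.
d = −(3/4) ln(1 − 4p/3) = −0.75 ln(1 − 0.304455) = −0.75 ln(0.695545)
  = −0.75 × (-0.363060) = 0.272295 substitutions/site.

0.27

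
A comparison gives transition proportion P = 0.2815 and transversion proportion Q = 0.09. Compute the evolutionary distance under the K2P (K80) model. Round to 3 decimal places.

Under the Kimura two-parameter model, d = −½ ln(1 − 2P − Q) − ¼ ln(1 − 2Q).
1 − 2P − Q = 0.347, giving −½ ln(0.347) = 0.529215.
1 − 2Q = 0.82, giving −¼ ln(0.82) = 0.049613.
d = 0.529215 + 0.049613 = 0.578828.

0.579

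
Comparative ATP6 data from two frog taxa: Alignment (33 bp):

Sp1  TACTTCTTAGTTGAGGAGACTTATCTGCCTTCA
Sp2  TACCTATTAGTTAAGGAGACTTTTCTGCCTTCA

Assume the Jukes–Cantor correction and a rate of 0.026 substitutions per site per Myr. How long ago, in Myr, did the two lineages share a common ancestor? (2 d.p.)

2.54

The sequences differ at 4 of 33 sites (4, 6, 13, 23), so p = 4/33 ≈ 0.121212.
d = −(3/4) ln(1 − 4p/3) = −0.75 ln(1 − 0.161616) = −0.75 ln(0.838384)
  = −0.75 × (-0.176279) = 0.132209 substitutions/site.
Under a molecular clock d = 2μt, so t = d/(2μ) = 0.132209 / (2 × 0.026) = 2.54 Myr.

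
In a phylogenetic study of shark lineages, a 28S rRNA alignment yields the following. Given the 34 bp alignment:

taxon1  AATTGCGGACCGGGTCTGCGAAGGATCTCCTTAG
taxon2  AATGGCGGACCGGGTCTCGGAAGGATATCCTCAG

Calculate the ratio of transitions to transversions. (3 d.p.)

0.250

Transitions are A↔G and C↔T; transversions are all other mismatches.
Transitions: 1. Transversions: 4.
R = 1/4 = 0.250.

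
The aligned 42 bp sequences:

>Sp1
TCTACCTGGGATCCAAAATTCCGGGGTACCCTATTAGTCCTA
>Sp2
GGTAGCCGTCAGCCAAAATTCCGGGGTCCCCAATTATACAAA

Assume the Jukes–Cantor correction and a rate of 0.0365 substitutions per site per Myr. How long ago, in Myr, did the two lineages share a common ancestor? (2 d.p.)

5.47

The sequences differ at 13 of 42 sites, so p = 13/42 ≈ 0.309524.
d = −(3/4) ln(1 − 4p/3) = −0.75 ln(1 − 0.412699) = −0.75 ln(0.587301)
  = −0.75 × (-0.532218) = 0.399164 substitutions/site.
Under a molecular clock d = 2μt, so t = d/(2μ) = 0.399164 / (2 × 0.0365) = 5.47 Myr.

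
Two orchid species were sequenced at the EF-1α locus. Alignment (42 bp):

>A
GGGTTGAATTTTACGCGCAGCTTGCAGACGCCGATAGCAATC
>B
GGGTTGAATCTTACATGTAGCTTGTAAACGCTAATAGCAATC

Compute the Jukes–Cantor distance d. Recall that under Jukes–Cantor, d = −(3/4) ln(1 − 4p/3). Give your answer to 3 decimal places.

0.220

The sequences differ at 8 of 42 sites (10, 15, 16, 18, 25, 27, 32, 33), so p = 8/42 ≈ 0.190476.
d = −(3/4) ln(1 − 4p/3) = −0.75 ln(1 − 0.253968) = −0.75 ln(0.746032)
  = −0.75 × (-0.292987) = 0.219740 substitutions/site.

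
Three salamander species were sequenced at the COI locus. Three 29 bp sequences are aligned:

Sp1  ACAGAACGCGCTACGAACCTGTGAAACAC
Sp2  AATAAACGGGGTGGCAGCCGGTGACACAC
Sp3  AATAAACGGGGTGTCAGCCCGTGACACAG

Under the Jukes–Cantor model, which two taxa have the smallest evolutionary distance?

Sp2 and Sp3

Sp1–Sp2: 11/29 differ, p = 0.379, d = 0.529.
Sp1–Sp3: 12/29 differ, p = 0.414, d = 0.602.
Sp2–Sp3: 3/29 differ, p = 0.103, d = 0.111.
The smallest distance is between Sp2 and Sp3.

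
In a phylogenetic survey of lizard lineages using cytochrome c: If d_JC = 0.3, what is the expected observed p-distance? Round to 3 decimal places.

p = (3/4)(1 − e^(−4d/3)) = 0.75 × (1 − e^(-0.4)) = 0.75 × (1 − 0.670320) = 0.247260.

0.247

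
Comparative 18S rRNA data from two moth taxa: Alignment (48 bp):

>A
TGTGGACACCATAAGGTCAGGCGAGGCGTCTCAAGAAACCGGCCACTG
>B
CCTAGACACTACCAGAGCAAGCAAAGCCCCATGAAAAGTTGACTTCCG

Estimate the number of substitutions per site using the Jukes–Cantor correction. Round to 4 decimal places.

The sequences differ at 24 of 48 sites, so p = 24/48 = 0.5.
d = −(3/4) ln(1 − 4p/3) = −0.75 ln(1 − 0.666667) = −0.75 ln(0.333333)
  = −0.75 × (-1.098613) = 0.823960 substitutions/site.

0.8240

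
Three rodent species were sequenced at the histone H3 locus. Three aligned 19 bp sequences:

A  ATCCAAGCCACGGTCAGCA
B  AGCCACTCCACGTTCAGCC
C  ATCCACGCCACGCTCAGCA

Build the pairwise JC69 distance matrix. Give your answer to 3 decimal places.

d(A,B) = 0.324, d(A,C) = 0.113, d(B,C) = 0.247

A–B: 5/19 sites differ → p ≈ 0.263158, d = −0.75 ln(1 − 0.350877) = 0.324100 ≈ 0.324.
A–C: 2/19 sites differ → p ≈ 0.105263, d = −0.75 ln(1 − 0.140351) = 0.113423 ≈ 0.113.
B–C: 4/19 sites differ → p ≈ 0.210526, d = −0.75 ln(1 − 0.280701) = 0.247109 ≈ 0.247.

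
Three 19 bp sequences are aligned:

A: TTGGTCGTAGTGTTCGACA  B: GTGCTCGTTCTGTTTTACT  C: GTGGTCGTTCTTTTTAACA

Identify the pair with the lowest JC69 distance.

A–B: 7/19 differ, p = 0.368, d = 0.507.
A–C: 6/19 differ, p = 0.316, d = 0.410.
B–C: 4/19 differ, p = 0.211, d = 0.247.
The smallest distance is between B and C.

B and C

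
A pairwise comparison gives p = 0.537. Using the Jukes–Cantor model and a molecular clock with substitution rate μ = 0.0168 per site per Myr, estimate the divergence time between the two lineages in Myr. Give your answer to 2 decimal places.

d = −(3/4) ln(1 − 4p/3) = −0.75 ln(1 − 0.716) = −0.75 ln(0.284)
  = −0.75 × (-1.258781) = 0.944086 substitutions/site.
Under a molecular clock d = 2μt, so t = d/(2μ) = 0.944086 / (2 × 0.0168) = 28.10 Myr.

28.10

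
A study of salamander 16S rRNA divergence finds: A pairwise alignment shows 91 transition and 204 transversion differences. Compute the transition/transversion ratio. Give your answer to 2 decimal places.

R = 91/204 = 0.446078… ≈ 0.45 (to 2 d.p.).

0.45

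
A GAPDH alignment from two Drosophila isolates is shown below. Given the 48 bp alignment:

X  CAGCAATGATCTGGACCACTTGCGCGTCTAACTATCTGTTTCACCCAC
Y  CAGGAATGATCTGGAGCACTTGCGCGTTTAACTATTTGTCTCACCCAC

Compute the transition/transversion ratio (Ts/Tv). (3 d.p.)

Transitions are A↔G and C↔T; transversions are all other mismatches.
Transitions: 3. Transversions: 2.
R = 3/2 = 1.500.

1.500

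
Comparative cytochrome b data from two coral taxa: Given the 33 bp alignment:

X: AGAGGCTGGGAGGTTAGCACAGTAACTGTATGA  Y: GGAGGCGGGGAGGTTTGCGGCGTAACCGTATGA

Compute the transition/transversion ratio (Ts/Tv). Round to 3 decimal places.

0.750

Transitions are A↔G and C↔T; transversions are all other mismatches.
Transitions: 3. Transversions: 4.
R = 3/4 = 0.750.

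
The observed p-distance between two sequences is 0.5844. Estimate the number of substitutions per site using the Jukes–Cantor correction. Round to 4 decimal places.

1.1329

d = −(3/4) ln(1 − 4p/3) = −0.75 ln(1 − 0.7792) = −0.75 ln(0.2208)
  = −0.75 × (-1.510498) = 1.132874 substitutions/site.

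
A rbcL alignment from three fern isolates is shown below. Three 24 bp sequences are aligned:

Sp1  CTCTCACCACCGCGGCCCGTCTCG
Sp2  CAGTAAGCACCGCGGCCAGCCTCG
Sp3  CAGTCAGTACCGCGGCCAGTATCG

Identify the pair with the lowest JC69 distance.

Sp2 and Sp3

Sp1–Sp2: 6/24 differ, p = 0.250, d = 0.304.
Sp1–Sp3: 6/24 differ, p = 0.250, d = 0.304.
Sp2–Sp3: 4/24 differ, p = 0.167, d = 0.188.
The smallest distance is between Sp2 and Sp3.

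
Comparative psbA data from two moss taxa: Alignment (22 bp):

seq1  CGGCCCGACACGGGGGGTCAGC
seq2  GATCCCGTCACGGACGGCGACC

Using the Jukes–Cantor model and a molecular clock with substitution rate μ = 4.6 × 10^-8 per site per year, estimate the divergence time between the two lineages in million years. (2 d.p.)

The sequences differ at 9 of 22 sites (1, 2, 3, 8, 14, 15, 18, 19, 21), so p = 9/22 ≈ 0.409091.
d = −(3/4) ln(1 − 4p/3) = −0.75 ln(1 − 0.545455) = −0.75 ln(0.454545)
  = −0.75 × (-0.788458) = 0.591344 substitutions/site.
Under a molecular clock d = 2μt, so t = d/(2μ) = 0.591344 / (2 × 4.6 × 10^-8) = 6.43 million years.

6.43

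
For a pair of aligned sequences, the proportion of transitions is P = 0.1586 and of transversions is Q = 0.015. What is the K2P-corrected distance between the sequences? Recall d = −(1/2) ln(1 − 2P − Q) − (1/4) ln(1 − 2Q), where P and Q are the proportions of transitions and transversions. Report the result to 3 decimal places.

Under the Kimura two-parameter model, d = −½ ln(1 − 2P − Q) − ¼ ln(1 − 2Q).
1 − 2P − Q = 0.6678, giving −½ ln(0.6678) = 0.201883.
1 − 2Q = 0.97, giving −¼ ln(0.97) = 0.007615.
d = 0.201883 + 0.007615 = 0.209498.

0.209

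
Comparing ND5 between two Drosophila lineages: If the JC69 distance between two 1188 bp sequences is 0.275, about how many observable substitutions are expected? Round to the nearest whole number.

274

Invert JC69: p = (3/4)(1 − e^(−4d/3)) = 0.75 × (1 − e^(-0.366667)) = 0.75 × (1 − 0.693040) = 0.230220.
Expected differing sites = pL ≈ 0.230220 × 1188 = 273.50136 ≈ 274.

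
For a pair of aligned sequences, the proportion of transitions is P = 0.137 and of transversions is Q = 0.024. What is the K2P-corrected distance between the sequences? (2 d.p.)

Under the Kimura two-parameter model, d = −½ ln(1 − 2P − Q) − ¼ ln(1 − 2Q).
1 − 2P − Q = 0.702, giving −½ ln(0.702) = 0.176911.
1 − 2Q = 0.952, giving −¼ ln(0.952) = 0.012298.
d = 0.176911 + 0.012298 = 0.189209.

0.19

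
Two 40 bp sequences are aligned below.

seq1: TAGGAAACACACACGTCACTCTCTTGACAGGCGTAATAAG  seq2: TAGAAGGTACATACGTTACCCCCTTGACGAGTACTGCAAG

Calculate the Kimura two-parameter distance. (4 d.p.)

Of 40 sites, 15 differences are transitions and 1 are transversions, so P = 15/40 = 0.375 and Q = 1/40 = 0.025.
Under the Kimura two-parameter model, d = −½ ln(1 − 2P − Q) − ¼ ln(1 − 2Q).
1 − 2P − Q = 0.225, giving −½ ln(0.225) = 0.745827.
1 − 2Q = 0.95, giving −¼ ln(0.95) = 0.012823.
d = 0.745827 + 0.012823 = 0.758650.

0.7587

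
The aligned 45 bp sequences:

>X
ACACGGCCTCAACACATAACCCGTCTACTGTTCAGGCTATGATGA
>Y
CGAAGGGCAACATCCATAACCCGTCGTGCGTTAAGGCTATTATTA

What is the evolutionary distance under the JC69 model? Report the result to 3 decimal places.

The sequences differ at 16 of 45 sites, so p = 16/45 ≈ 0.355556.
d = −(3/4) ln(1 − 4p/3) = −0.75 ln(1 − 0.474075) = −0.75 ln(0.525925)
  = −0.75 × (-0.642597) = 0.481948 substitutions/site.

0.482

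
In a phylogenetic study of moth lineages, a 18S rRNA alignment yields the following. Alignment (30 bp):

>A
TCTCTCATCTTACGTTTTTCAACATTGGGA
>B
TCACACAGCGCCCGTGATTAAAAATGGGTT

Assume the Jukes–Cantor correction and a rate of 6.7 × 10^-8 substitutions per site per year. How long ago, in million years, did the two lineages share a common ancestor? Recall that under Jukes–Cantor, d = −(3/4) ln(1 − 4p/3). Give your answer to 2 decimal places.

4.83

The sequences differ at 13 of 30 sites, so p = 13/30 ≈ 0.433333.
d = −(3/4) ln(1 − 4p/3) = −0.75 ln(1 − 0.577777) = −0.75 ln(0.422223)
  = −0.75 × (-0.862222) = 0.646667 substitutions/site.
Under a molecular clock d = 2μt, so t = d/(2μ) = 0.646667 / (2 × 6.7 × 10^-8) = 4.83 million years.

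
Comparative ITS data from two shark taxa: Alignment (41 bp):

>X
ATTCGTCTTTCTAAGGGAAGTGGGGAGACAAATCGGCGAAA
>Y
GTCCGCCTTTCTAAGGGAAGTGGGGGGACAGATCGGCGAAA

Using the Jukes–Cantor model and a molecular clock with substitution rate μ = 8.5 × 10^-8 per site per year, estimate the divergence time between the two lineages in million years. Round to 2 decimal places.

The sequences differ at 5 of 41 sites (1, 3, 6, 26, 31), so p = 5/41 ≈ 0.121951.
d = −(3/4) ln(1 − 4p/3) = −0.75 ln(1 − 0.162601) = −0.75 ln(0.837399)
  = −0.75 × (-0.177455) = 0.133091 substitutions/site.
Under a molecular clock d = 2μt, so t = d/(2μ) = 0.133091 / (2 × 8.5 × 10^-8) = 0.78 million years.

0.78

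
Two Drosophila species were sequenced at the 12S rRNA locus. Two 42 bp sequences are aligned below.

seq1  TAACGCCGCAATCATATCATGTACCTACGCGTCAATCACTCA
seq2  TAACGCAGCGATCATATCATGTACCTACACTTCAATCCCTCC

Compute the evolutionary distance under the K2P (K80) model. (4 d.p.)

Of 42 sites, 2 differences are transitions and 4 are transversions, so P = 2/42 ≈ 0.047619 and Q = 4/42 ≈ 0.095238.
Under the Kimura two-parameter model, d = −½ ln(1 − 2P − Q) − ¼ ln(1 − 2Q).
1 − 2P − Q = 0.809524, giving −½ ln(0.809524) = 0.105654.
1 − 2Q = 0.809524, giving −¼ ln(0.809524) = 0.052827.
d = 0.105654 + 0.052827 = 0.158481.

0.1585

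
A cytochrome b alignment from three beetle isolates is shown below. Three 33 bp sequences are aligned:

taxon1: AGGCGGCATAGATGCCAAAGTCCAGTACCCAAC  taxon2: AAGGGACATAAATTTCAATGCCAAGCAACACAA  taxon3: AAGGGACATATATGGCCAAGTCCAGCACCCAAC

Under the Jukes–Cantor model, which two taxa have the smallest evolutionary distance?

taxon1 and taxon3

taxon1–taxon2: 14/33 differ, p = 0.424, d = 0.625.
taxon1–taxon3: 7/33 differ, p = 0.212, d = 0.249.
taxon2–taxon3: 11/33 differ, p = 0.333, d = 0.441.
The smallest distance is between taxon1 and taxon3.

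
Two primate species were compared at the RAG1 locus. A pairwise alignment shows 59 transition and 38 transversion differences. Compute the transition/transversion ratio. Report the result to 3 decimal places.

1.553

R = 59/38 = 1.552631… ≈ 1.553 (to 3 d.p.).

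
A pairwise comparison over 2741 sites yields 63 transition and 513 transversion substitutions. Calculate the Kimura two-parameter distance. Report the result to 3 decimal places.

P = 63/2741 ≈ 0.022984 and Q = 513/2741 ≈ 0.187158.
Under the Kimura two-parameter model, d = −½ ln(1 − 2P − Q) − ¼ ln(1 − 2Q).
1 − 2P − Q = 0.766874, giving −½ ln(0.766874) = 0.132716.
1 − 2Q = 0.625684, giving −¼ ln(0.625684) = 0.117227.
d = 0.132716 + 0.117227 = 0.249943.

0.250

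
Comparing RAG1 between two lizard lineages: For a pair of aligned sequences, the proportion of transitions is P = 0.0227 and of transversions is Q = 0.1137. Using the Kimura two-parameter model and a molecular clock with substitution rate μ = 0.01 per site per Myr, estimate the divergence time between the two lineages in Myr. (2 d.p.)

7.56

Under the Kimura two-parameter model, d = −½ ln(1 − 2P − Q) − ¼ ln(1 − 2Q).
1 − 2P − Q = 0.8409, giving −½ ln(0.8409) = 0.086641.
1 − 2Q = 0.7726, giving −¼ ln(0.7726) = 0.064498.
d = 0.086641 + 0.064498 = 0.151139.
Under a molecular clock d = 2μt, so t = d/(2μ) = 0.151139 / (2 × 0.01) = 7.56 Myr.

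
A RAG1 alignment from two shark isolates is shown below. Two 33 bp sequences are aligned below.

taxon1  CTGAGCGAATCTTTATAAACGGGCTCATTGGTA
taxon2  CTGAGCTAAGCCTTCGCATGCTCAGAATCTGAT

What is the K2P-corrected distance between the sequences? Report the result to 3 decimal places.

Of 33 sites, 2 differences are transitions and 16 are transversions, so P = 2/33 ≈ 0.060606 and Q = 16/33 ≈ 0.484848.
Under the Kimura two-parameter model, d = −½ ln(1 − 2P − Q) − ¼ ln(1 − 2Q).
1 − 2P − Q = 0.39394, giving −½ ln(0.39394) = 0.465778.
1 − 2Q = 0.030304, giving −¼ ln(0.030304) = 0.874119.
d = 0.465778 + 0.874119 = 1.339897.

1.340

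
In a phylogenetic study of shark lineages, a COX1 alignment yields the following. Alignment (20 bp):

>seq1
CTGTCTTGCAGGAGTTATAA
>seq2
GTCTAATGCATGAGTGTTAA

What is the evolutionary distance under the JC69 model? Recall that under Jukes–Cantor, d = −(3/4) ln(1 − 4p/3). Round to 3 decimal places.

0.471

The sequences differ at 7 of 20 sites (1, 3, 5, 6, 11, 16, 17), so p = 7/20 = 0.35.
d = −(3/4) ln(1 − 4p/3) = −0.75 ln(1 − 0.466667) = −0.75 ln(0.533333)
  = −0.75 × (-0.628609) = 0.471457 substitutions/site.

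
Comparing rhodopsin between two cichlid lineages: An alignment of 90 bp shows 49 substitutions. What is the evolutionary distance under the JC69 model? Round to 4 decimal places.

p = 49/90 ≈ 0.544444.
d = −(3/4) ln(1 − 4p/3) = −0.75 ln(1 − 0.725925) = −0.75 ln(0.274075)
  = −0.75 × (-1.294353) = 0.970765 substitutions/site.

0.9708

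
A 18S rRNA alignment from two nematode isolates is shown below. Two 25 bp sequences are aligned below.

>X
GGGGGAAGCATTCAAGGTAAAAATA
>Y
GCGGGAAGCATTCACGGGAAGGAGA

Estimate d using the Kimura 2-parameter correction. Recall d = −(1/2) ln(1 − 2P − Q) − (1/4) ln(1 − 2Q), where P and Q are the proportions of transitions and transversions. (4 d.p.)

Of 25 sites, 2 differences are transitions and 4 are transversions, so P = 2/25 = 0.08 and Q = 4/25 = 0.16.
Under the Kimura two-parameter model, d = −½ ln(1 − 2P − Q) − ¼ ln(1 − 2Q).
1 − 2P − Q = 0.68, giving −½ ln(0.68) = 0.192831.
1 − 2Q = 0.68, giving −¼ ln(0.68) = 0.096416.
d = 0.192831 + 0.096416 = 0.289247.

0.2892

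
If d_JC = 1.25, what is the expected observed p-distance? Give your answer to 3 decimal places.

0.608

p = (3/4)(1 − e^(−4d/3)) = 0.75 × (1 − e^(-1.666667)) = 0.75 × (1 − 0.188876) = 0.608343.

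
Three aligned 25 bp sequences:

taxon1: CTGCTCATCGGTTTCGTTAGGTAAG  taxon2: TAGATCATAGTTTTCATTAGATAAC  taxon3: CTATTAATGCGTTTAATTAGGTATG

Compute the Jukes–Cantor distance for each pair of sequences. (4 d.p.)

taxon1–taxon2: 8/25 sites differ → p = 0.32, d = −0.75 ln(1 − 0.426667) = 0.417216 ≈ 0.4172.
taxon1–taxon3: 8/25 sites differ → p = 0.32, d = −0.75 ln(1 − 0.426667) = 0.417216 ≈ 0.4172.
taxon2–taxon3: 12/25 sites differ → p = 0.48, d = −0.75 ln(1 − 0.64) = 0.766238 ≈ 0.7662.

d(taxon1,taxon2) = 0.4172, d(taxon1,taxon3) = 0.4172, d(taxon2,taxon3) = 0.7662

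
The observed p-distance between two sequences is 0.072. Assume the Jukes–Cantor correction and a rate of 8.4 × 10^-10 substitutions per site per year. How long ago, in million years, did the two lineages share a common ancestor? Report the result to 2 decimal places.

45.06

d = −(3/4) ln(1 − 4p/3) = −0.75 ln(1 − 0.096) = −0.75 ln(0.904)
  = −0.75 × (-0.100926) = 0.075695 substitutions/site.
Under a molecular clock d = 2μt, so t = d/(2μ) = 0.075695 / (2 × 8.4 × 10^-10) = 45.06 million years.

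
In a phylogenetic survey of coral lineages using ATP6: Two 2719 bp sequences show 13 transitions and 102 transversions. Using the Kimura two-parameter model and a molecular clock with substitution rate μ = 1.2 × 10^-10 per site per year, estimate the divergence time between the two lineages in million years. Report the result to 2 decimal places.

181.70

P = 13/2719 ≈ 0.004781 and Q = 102/2719 ≈ 0.037514.
Under the Kimura two-parameter model, d = −½ ln(1 − 2P − Q) − ¼ ln(1 − 2Q).
1 − 2P − Q = 0.952924, giving −½ ln(0.952924) = 0.024110.
1 − 2Q = 0.924972, giving −¼ ln(0.924972) = 0.019498.
d = 0.024110 + 0.019498 = 0.043608.
Under a molecular clock d = 2μt, so t = d/(2μ) = 0.043608 / (2 × 1.2 × 10^-10) = 181.70 million years.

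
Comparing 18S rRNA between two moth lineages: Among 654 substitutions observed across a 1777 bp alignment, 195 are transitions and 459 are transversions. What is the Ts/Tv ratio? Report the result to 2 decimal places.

R = 195/459 = 0.424836… ≈ 0.42 (to 2 d.p.).

0.42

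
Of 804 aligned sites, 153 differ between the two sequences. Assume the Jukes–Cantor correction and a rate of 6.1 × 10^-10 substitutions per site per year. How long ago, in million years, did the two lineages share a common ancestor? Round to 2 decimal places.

p = 153/804 ≈ 0.190299.
d = −(3/4) ln(1 − 4p/3) = −0.75 ln(1 − 0.253732) = −0.75 ln(0.746268)
  = −0.75 × (-0.292670) = 0.219503 substitutions/site.
Under a molecular clock d = 2μt, so t = d/(2μ) = 0.219503 / (2 × 6.1 × 10^-10) = 179.92 million years.

179.92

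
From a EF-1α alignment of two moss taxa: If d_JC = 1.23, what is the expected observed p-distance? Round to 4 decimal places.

p = (3/4)(1 − e^(−4d/3)) = 0.75 × (1 − e^(-1.64)) = 0.75 × (1 − 0.193980) = 0.604515.

0.6045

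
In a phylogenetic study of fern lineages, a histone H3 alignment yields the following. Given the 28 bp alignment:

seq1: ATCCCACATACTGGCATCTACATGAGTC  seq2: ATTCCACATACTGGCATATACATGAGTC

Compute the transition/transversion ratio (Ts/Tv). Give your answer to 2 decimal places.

1.00

Transitions are A↔G and C↔T; transversions are all other mismatches.
Transitions: 1. Transversions: 1.
R = 1/1 = 1.00.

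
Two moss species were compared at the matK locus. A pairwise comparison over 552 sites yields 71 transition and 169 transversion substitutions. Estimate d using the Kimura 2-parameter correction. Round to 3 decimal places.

P = 71/552 ≈ 0.128623 and Q = 169/552 ≈ 0.306159.
Under the Kimura two-parameter model, d = −½ ln(1 − 2P − Q) − ¼ ln(1 − 2Q).
1 − 2P − Q = 0.436595, giving −½ ln(0.436595) = 0.414375.
1 − 2Q = 0.387682, giving −¼ ln(0.387682) = 0.236892.
d = 0.414375 + 0.236892 = 0.651267.

0.651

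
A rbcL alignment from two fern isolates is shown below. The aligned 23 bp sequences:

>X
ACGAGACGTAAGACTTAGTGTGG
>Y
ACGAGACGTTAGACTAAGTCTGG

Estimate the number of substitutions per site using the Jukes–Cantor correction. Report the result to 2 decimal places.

The sequences differ at 3 of 23 sites (10, 16, 20), so p = 3/23 ≈ 0.130435.
d = −(3/4) ln(1 − 4p/3) = −0.75 ln(1 − 0.173913) = −0.75 ln(0.826087)
  = −0.75 × (-0.191055) = 0.143291 substitutions/site.

0.14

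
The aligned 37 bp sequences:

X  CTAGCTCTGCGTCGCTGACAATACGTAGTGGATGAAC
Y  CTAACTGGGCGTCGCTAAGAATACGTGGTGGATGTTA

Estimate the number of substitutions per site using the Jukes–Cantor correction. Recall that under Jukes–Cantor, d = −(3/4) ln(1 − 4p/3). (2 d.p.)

0.29

The sequences differ at 9 of 37 sites (4, 7, 8, 17, 19, 27, 35, 36, 37), so p = 9/37 ≈ 0.243243.
d = −(3/4) ln(1 − 4p/3) = −0.75 ln(1 − 0.324324) = −0.75 ln(0.675676)
  = −0.75 × (-0.392042) = 0.294032 substitutions/site.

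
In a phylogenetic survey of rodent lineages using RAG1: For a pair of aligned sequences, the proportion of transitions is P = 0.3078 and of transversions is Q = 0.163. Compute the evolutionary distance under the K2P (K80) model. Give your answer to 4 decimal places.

Under the Kimura two-parameter model, d = −½ ln(1 − 2P − Q) − ¼ ln(1 − 2Q).
1 − 2P − Q = 0.2214, giving −½ ln(0.2214) = 0.753892.
1 − 2Q = 0.674, giving −¼ ln(0.674) = 0.098631.
d = 0.753892 + 0.098631 = 0.852523.

0.8525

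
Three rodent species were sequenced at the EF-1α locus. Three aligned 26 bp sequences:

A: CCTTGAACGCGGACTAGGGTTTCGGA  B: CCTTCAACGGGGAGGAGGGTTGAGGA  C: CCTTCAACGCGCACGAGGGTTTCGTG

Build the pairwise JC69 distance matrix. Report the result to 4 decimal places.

d(A,B) = 0.2758, d(A,C) = 0.2222, d(B,C) = 0.3335

A–B: 6/26 sites differ → p ≈ 0.230769, d = −0.75 ln(1 − 0.307692) = 0.275793 ≈ 0.2758.
A–C: 5/26 sites differ → p ≈ 0.192308, d = −0.75 ln(1 − 0.256411) = 0.222200 ≈ 0.2222.
B–C: 7/26 sites differ → p ≈ 0.269231, d = −0.75 ln(1 − 0.358975) = 0.333515 ≈ 0.3335.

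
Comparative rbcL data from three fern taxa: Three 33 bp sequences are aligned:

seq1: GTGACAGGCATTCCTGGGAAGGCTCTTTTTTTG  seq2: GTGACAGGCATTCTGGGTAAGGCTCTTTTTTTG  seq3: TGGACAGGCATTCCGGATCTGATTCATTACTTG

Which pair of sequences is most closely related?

seq1–seq2: 3/33 differ, p = 0.091, d = 0.097.
seq1–seq3: 12/33 differ, p = 0.364, d = 0.497.
seq2–seq3: 11/33 differ, p = 0.333, d = 0.441.
The smallest distance is between seq1 and seq2.

seq1 and seq2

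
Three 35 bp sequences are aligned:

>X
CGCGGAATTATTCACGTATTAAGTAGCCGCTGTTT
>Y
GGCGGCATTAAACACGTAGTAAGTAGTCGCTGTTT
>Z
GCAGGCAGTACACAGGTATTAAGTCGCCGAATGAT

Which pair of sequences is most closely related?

X and Y

X–Y: 6/35 differ, p = 0.171, d = 0.195.
X–Z: 14/35 differ, p = 0.400, d = 0.572.
Y–Z: 13/35 differ, p = 0.371, d = 0.513.
The smallest distance is between X and Y.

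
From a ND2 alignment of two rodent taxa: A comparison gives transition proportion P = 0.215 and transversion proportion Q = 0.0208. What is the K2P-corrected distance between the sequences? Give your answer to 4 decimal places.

Under the Kimura two-parameter model, d = −½ ln(1 − 2P − Q) − ¼ ln(1 − 2Q).
1 − 2P − Q = 0.5492, giving −½ ln(0.5492) = 0.299646.
1 − 2Q = 0.9584, giving −¼ ln(0.9584) = 0.010623.
d = 0.299646 + 0.010623 = 0.310269.

0.3103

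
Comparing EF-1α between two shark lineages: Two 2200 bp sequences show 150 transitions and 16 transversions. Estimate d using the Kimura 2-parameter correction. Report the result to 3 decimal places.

P = 150/2200 ≈ 0.068182 and Q = 16/2200 ≈ 0.007273.
Under the Kimura two-parameter model, d = −½ ln(1 − 2P − Q) − ¼ ln(1 − 2Q).
1 − 2P − Q = 0.856363, giving −½ ln(0.856363) = 0.077530.
1 − 2Q = 0.985454, giving −¼ ln(0.985454) = 0.003663.
d = 0.077530 + 0.003663 = 0.081193.

0.081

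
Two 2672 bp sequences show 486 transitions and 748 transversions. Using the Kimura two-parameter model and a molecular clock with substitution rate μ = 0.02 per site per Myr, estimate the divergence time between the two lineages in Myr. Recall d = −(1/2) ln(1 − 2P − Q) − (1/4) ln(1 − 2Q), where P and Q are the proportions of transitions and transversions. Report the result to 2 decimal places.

P = 486/2672 ≈ 0.181886 and Q = 748/2672 ≈ 0.27994.
Under the Kimura two-parameter model, d = −½ ln(1 − 2P − Q) − ¼ ln(1 − 2Q).
1 − 2P − Q = 0.356288, giving −½ ln(0.356288) = 0.516008.
1 − 2Q = 0.44012, giving −¼ ln(0.44012) = 0.205177.
d = 0.516008 + 0.205177 = 0.721185.
Under a molecular clock d = 2μt, so t = d/(2μ) = 0.721185 / (2 × 0.02) = 18.03 Myr.

18.03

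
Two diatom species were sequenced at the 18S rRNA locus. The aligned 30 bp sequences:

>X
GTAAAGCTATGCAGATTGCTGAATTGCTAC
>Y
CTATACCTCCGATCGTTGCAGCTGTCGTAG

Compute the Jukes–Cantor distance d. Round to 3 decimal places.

The sequences differ at 16 of 30 sites, so p = 16/30 ≈ 0.533333.
d = −(3/4) ln(1 − 4p/3) = −0.75 ln(1 − 0.711111) = −0.75 ln(0.288889)
  = −0.75 × (-1.241713) = 0.931285 substitutions/site.

0.931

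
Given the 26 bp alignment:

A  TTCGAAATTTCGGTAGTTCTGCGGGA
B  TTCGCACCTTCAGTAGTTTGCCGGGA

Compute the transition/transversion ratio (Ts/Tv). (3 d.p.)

Transitions are A↔G and C↔T; transversions are all other mismatches.
Transitions: 3. Transversions: 4.
R = 3/4 = 0.750.

0.750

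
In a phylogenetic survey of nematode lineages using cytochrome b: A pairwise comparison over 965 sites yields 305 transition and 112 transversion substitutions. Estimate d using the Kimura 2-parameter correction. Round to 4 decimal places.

0.7556

P = 305/965 ≈ 0.316062 and Q = 112/965 ≈ 0.116062.
Under the Kimura two-parameter model, d = −½ ln(1 − 2P − Q) − ¼ ln(1 − 2Q).
1 − 2P − Q = 0.251814, giving −½ ln(0.251814) = 0.689532.
1 − 2Q = 0.767876, giving −¼ ln(0.767876) = 0.066032.
d = 0.689532 + 0.066032 = 0.755564.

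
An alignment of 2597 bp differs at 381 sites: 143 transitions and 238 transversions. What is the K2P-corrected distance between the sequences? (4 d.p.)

P = 143/2597 ≈ 0.055064 and Q = 238/2597 ≈ 0.091644.
Under the Kimura two-parameter model, d = −½ ln(1 − 2P − Q) − ¼ ln(1 − 2Q).
1 − 2P − Q = 0.798228, giving −½ ln(0.798228) = 0.112681.
1 − 2Q = 0.816712, giving −¼ ln(0.816712) = 0.050617.
d = 0.112681 + 0.050617 = 0.163298.

0.1633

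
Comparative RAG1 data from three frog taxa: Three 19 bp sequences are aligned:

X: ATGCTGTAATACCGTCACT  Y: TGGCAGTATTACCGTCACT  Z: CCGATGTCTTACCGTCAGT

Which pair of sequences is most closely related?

X–Y: 4/19 differ, p = 0.211, d = 0.247.
X–Z: 6/19 differ, p = 0.316, d = 0.410.
Y–Z: 6/19 differ, p = 0.316, d = 0.410.
The smallest distance is between X and Y.

X and Y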